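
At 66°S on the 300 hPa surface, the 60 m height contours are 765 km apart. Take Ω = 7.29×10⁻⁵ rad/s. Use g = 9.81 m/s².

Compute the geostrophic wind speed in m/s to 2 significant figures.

5.8 m/s

Coriolis parameter at 66°S:
f = 2Ω sin φ = 2 × 7.29×10⁻⁵ × sin 66° = 1.33×10⁻⁴ s⁻¹
Height gradient: |∂Z/∂n| = 60 m / 765000 m = 7.84×10⁻⁵
On a pressure surface, geostrophic balance gives V_g = (g/f)|∂Z/∂n|:
V_g = 9.81 × 7.84×10⁻⁵ / 1.33×10⁻⁴ = 5.78 m/s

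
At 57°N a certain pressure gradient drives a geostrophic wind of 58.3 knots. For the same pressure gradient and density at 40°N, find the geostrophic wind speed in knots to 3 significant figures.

76.1 knots

With the same pressure gradient and density, V_g ∝ 1/f ∝ 1/sin φ.
V₂ = V₁ · sin φ₁ / sin φ₂ = 58.3 × sin 57° / sin 40°
V₂ = 58.3 × 0.8387/0.6428 = 76.1 knots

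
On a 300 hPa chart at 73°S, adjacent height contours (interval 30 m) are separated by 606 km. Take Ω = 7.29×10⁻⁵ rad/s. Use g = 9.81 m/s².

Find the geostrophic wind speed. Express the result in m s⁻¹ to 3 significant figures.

Coriolis parameter at 73°S:
f = 2Ω sin φ = 2 × 7.29×10⁻⁵ × sin 73° = 1.39×10⁻⁴ s⁻¹
Height gradient: |∂Z/∂n| = 30 m / 606000 m = 4.95×10⁻⁵
On a pressure surface, geostrophic balance gives V_g = (g/f)|∂Z/∂n|:
V_g = 9.81 × 4.95×10⁻⁵ / 1.39×10⁻⁴ = 3.48 m/s

3.48 m s⁻¹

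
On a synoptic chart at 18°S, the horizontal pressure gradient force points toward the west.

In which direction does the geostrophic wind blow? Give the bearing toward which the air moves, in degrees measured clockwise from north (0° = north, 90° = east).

The pressure-gradient force points toward the west (bearing 270°).
Geostrophic balance: in the Southern Hemisphere the Coriolis force deflects motion to the left, so the geostrophic wind blows 90° to the left of the pressure-gradient force (low pressure on the right).
Rotating 270° by 90° counterclockwise gives 180° — the wind blows toward the south.

180°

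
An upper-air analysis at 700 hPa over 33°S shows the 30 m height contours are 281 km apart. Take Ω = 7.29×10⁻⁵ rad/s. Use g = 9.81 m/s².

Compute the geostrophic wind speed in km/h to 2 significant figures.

47 km/h

Coriolis parameter at 33°S:
f = 2Ω sin φ = 2 × 7.29×10⁻⁵ × sin 33° = 7.94×10⁻⁵ s⁻¹
Height gradient: |∂Z/∂n| = 30 m / 281000 m = 1.07×10⁻⁴
On a pressure surface, geostrophic balance gives V_g = (g/f)|∂Z/∂n|:
V_g = 9.81 × 1.07×10⁻⁴ / 7.94×10⁻⁵ = 13.2 m/s
Converting: 13.2 m/s × 3.6 = 47 km/h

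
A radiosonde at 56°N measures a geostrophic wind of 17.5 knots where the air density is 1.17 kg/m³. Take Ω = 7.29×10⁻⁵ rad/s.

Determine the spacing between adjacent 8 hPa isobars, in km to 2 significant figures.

Coriolis parameter at 56°N:
f = 2Ω sin φ = 2 × 7.29×10⁻⁵ × sin 56° = 1.21×10⁻⁴ s⁻¹
Wind speed in SI: 17.5 knots = 9.00 m/s
Geostrophic balance rearranged: |∂P/∂n| = f ρ V_g
|∂P/∂n| = 1.21×10⁻⁴ × 1.17 × 9.00 = 1.27×10⁻³ Pa/m
Isobar spacing: Δn = ΔP/|∂P/∂n| = 800 Pa / 1.27×10⁻³ Pa/m = 628342 m ≈ 630 km

630 km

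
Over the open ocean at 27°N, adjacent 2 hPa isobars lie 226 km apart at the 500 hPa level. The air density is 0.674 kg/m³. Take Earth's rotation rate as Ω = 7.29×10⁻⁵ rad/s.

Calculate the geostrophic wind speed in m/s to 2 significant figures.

20 m/s

Coriolis parameter at 27°N:
f = 2Ω sin φ = 2 × 7.29×10⁻⁵ × sin 27° = 6.62×10⁻⁵ s⁻¹
Pressure gradient: |∂P/∂n| = 200 Pa / 226000 m = 8.85×10⁻⁴ Pa/m
Geostrophic balance (pressure-gradient force = Coriolis force):
V_g = (1/(fρ)) |∂P/∂n| = 8.85×10⁻⁴ / (6.62×10⁻⁵ × 0.674) = 19.8 m/s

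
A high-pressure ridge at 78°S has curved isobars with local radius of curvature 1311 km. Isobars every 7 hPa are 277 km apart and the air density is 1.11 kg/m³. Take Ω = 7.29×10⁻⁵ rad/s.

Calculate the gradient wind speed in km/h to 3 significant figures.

63.5 km/h

Coriolis parameter at 78°S:
f = 2Ω sin φ = 2 × 7.29×10⁻⁵ × sin 78° = 1.43×10⁻⁴ s⁻¹
Pressure gradient: |∂P/∂n| = 700 Pa / 277000 m = 2.53×10⁻³ Pa/m
Geostrophic speed: V_g = |∂P/∂n|/(fρ) = 2.53×10⁻³/(1.43×10⁻⁴ × 1.11) = 16.0 m/s
Around a high, pressure-gradient force acts outward with centrifugal, so Coriolis balances both:
fV = (1/ρ)|∂P/∂n| + V²/R  →  V² − fR·V + fR·V_g = 0
With fR = 1.43×10⁻⁴ × 1311×10³ m = 187 m/s:
V = [fR − √((fR)² − 4 fR V_g)]/2 = [187 − √(187² − 4×187×16)]/2 = 17.6 m/s
Supergeostrophic (V > V_g = 16 m/s), as expected around a high.
Converting: 17.6 m/s × 3.6 = 63.5 km/h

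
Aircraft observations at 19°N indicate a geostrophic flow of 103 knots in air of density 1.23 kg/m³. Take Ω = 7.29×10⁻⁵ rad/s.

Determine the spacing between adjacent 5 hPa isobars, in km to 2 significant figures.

160 km

Coriolis parameter at 19°N:
f = 2Ω sin φ = 2 × 7.29×10⁻⁵ × sin 19° = 4.75×10⁻⁵ s⁻¹
Wind speed in SI: 103 knots = 53.0 m/s
Geostrophic balance rearranged: |∂P/∂n| = f ρ V_g
|∂P/∂n| = 4.75×10⁻⁵ × 1.23 × 53.0 = 3.09×10⁻³ Pa/m
Isobar spacing: Δn = ΔP/|∂P/∂n| = 500 Pa / 3.09×10⁻³ Pa/m = 161618 m ≈ 160 km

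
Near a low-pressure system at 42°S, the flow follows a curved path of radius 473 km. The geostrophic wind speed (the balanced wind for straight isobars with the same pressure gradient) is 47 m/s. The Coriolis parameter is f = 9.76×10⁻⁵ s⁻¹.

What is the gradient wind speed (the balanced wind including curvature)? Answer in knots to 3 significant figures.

56.2 knots

Around a low, centrifugal force acts outward with Coriolis, so pressure-gradient force balances both:
(1/ρ)|∂P/∂n| = fV + V²/R  →  V² + fR·V − fR·V_g = 0
With fR = 9.76×10⁻⁵ × 473×10³ m = 46.2 m/s:
V = [−fR + √((fR)² + 4 fR V_g)]/2 = [−46.2 + √(46.2² + 4×46.2×47)]/2 = 28.9 m/s
Subgeostrophic (V < V_g = 47 m/s), as expected around a low.
Converting: 28.9 m/s × 1.944 = 56.2 knots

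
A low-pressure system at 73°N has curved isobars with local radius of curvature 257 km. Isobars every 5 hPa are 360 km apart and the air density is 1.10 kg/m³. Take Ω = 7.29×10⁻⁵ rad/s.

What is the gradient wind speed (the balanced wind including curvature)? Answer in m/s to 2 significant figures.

7.5 m/s

Coriolis parameter at 73°N:
f = 2Ω sin φ = 2 × 7.29×10⁻⁵ × sin 73° = 1.39×10⁻⁴ s⁻¹
Pressure gradient: |∂P/∂n| = 500 Pa / 360000 m = 1.39×10⁻³ Pa/m
Geostrophic speed: V_g = |∂P/∂n|/(fρ) = 1.39×10⁻³/(1.39×10⁻⁴ × 1.10) = 9.06 m/s
Around a low, centrifugal force acts outward with Coriolis, so pressure-gradient force balances both:
(1/ρ)|∂P/∂n| = fV + V²/R  →  V² + fR·V − fR·V_g = 0
With fR = 1.39×10⁻⁴ × 257×10³ m = 35.8 m/s:
V = [−fR + √((fR)² + 4 fR V_g)]/2 = [−35.8 + √(35.8² + 4×35.8×9.06)]/2 = 7.49 m/s
Subgeostrophic (V < V_g = 9.06 m/s), as expected around a low.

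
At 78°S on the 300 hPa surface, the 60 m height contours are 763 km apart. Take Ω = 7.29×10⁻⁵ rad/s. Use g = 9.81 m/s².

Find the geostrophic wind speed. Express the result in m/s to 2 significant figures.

Coriolis parameter at 78°S:
f = 2Ω sin φ = 2 × 7.29×10⁻⁵ × sin 78° = 1.43×10⁻⁴ s⁻¹
Height gradient: |∂Z/∂n| = 60 m / 763000 m = 7.86×10⁻⁵
On a pressure surface, geostrophic balance gives V_g = (g/f)|∂Z/∂n|:
V_g = 9.81 × 7.86×10⁻⁵ / 1.43×10⁻⁴ = 5.41 m/s

5.4 m/s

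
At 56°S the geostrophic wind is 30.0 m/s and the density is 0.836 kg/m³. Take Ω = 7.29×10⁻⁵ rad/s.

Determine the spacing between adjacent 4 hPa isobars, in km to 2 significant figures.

130 km

Coriolis parameter at 56°S:
f = 2Ω sin φ = 2 × 7.29×10⁻⁵ × sin 56° = 1.21×10⁻⁴ s⁻¹
Geostrophic balance rearranged: |∂P/∂n| = f ρ V_g
|∂P/∂n| = 1.21×10⁻⁴ × 0.836 × 30.0 = 3.03×10⁻³ Pa/m
Isobar spacing: Δn = ΔP/|∂P/∂n| = 400 Pa / 3.03×10⁻³ Pa/m = 131947 m ≈ 130 km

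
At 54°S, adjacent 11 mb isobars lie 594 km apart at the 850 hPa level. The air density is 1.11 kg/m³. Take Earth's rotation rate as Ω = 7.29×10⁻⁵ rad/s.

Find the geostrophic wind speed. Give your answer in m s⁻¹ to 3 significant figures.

Coriolis parameter at 54°S:
f = 2Ω sin φ = 2 × 7.29×10⁻⁵ × sin 54° = 1.18×10⁻⁴ s⁻¹
Pressure gradient: |∂P/∂n| = 1100 Pa / 594000 m = 1.85×10⁻³ Pa/m
Geostrophic balance (pressure-gradient force = Coriolis force):
V_g = (1/(fρ)) |∂P/∂n| = 1.85×10⁻³ / (1.18×10⁻⁴ × 1.11) = 14.1 m/s

14.1 m s⁻¹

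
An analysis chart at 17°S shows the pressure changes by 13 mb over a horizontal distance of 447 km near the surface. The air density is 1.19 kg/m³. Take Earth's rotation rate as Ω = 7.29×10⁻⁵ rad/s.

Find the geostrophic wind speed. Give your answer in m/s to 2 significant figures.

57 m/s

Coriolis parameter at 17°S:
f = 2Ω sin φ = 2 × 7.29×10⁻⁵ × sin 17° = 4.26×10⁻⁵ s⁻¹
Pressure gradient: |∂P/∂n| = 1300 Pa / 447000 m = 2.91×10⁻³ Pa/m
Geostrophic balance (pressure-gradient force = Coriolis force):
V_g = (1/(fρ)) |∂P/∂n| = 2.91×10⁻³ / (4.26×10⁻⁵ × 1.19) = 57.3 m/s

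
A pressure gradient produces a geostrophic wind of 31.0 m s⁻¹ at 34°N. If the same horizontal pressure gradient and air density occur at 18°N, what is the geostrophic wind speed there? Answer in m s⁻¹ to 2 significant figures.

With the same pressure gradient and density, V_g ∝ 1/f ∝ 1/sin φ.
V₂ = V₁ · sin φ₁ / sin φ₂ = 31.0 × sin 34° / sin 18°
V₂ = 31.0 × 0.5592/0.3090 = 56 m s⁻¹

56 m s⁻¹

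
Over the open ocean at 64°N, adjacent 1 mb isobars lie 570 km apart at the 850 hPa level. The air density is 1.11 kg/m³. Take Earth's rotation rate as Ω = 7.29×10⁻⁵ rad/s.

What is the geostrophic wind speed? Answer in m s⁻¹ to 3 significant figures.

1.21 m s⁻¹

Coriolis parameter at 64°N:
f = 2Ω sin φ = 2 × 7.29×10⁻⁵ × sin 64° = 1.31×10⁻⁴ s⁻¹
Pressure gradient: |∂P/∂n| = 100 Pa / 570000 m = 1.75×10⁻⁴ Pa/m
Geostrophic balance (pressure-gradient force = Coriolis force):
V_g = (1/(fρ)) |∂P/∂n| = 1.75×10⁻⁴ / (1.31×10⁻⁴ × 1.11) = 1.21 m/s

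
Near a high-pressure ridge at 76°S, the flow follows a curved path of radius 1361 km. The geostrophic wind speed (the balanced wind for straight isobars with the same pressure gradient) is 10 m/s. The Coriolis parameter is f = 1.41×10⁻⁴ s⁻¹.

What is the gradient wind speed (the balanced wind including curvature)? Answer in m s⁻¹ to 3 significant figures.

Around a high, pressure-gradient force acts outward with centrifugal, so Coriolis balances both:
fV = (1/ρ)|∂P/∂n| + V²/R  →  V² − fR·V + fR·V_g = 0
With fR = 1.41×10⁻⁴ × 1361×10³ m = 192 m/s:
V = [fR − √((fR)² − 4 fR V_g)]/2 = [192 − √(192² − 4×192×10)]/2 = 10.6 m/s
Supergeostrophic (V > V_g = 10 m/s), as expected around a high.

10.6 m s⁻¹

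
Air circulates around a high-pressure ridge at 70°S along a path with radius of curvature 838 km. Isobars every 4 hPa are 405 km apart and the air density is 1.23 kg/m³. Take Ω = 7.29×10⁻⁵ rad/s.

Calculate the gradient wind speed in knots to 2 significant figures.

12 knots

Coriolis parameter at 70°S:
f = 2Ω sin φ = 2 × 7.29×10⁻⁵ × sin 70° = 1.37×10⁻⁴ s⁻¹
Pressure gradient: |∂P/∂n| = 400 Pa / 405000 m = 9.88×10⁻⁴ Pa/m
Geostrophic speed: V_g = |∂P/∂n|/(fρ) = 9.88×10⁻⁴/(1.37×10⁻⁴ × 1.23) = 5.86 m/s
Around a high, pressure-gradient force acts outward with centrifugal, so Coriolis balances both:
fV = (1/ρ)|∂P/∂n| + V²/R  →  V² − fR·V + fR·V_g = 0
With fR = 1.37×10⁻⁴ × 838×10³ m = 115 m/s:
V = [fR − √((fR)² − 4 fR V_g)]/2 = [115 − √(115² − 4×115×5.86)]/2 = 6.2 m/s
Supergeostrophic (V > V_g = 5.86 m/s), as expected around a high.
Converting: 6.2 m/s × 1.944 = 12 knots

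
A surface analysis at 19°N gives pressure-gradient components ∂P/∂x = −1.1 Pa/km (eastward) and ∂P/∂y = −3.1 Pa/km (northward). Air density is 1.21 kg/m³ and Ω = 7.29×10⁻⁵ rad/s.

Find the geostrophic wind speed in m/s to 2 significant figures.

Coriolis parameter at 19°N:
f = 2Ω sin φ = 2 × 7.29×10⁻⁵ × sin 19° = 4.75×10⁻⁵ s⁻¹
Component geostrophic relations (x east, y north):
u_g = −(1/(fρ)) ∂P/∂y,  v_g = (1/(fρ)) ∂P/∂x
u_g = −(−3.1×10⁻³)/(4.75×10⁻⁵ × 1.21) = 54.0 m/s;  v_g = (−1.1×10⁻³)/(4.75×10⁻⁵ × 1.21) = −19.2 m/s
|V_g| = √(u_g² + v_g²) = 57.3 m/s

57 m/s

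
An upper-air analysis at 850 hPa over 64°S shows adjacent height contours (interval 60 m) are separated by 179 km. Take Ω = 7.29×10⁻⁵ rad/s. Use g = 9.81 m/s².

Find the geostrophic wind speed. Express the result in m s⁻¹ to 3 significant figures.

Coriolis parameter at 64°S:
f = 2Ω sin φ = 2 × 7.29×10⁻⁵ × sin 64° = 1.31×10⁻⁴ s⁻¹
Height gradient: |∂Z/∂n| = 60 m / 179000 m = 3.35×10⁻⁴
On a pressure surface, geostrophic balance gives V_g = (g/f)|∂Z/∂n|:
V_g = 9.81 × 3.35×10⁻⁴ / 1.31×10⁻⁴ = 25.1 m/s

25.1 m s⁻¹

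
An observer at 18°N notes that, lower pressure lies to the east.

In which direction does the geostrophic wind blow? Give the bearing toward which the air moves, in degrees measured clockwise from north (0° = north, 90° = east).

180°

The pressure-gradient force points toward the east (bearing 090°).
Geostrophic balance: in the Northern Hemisphere the Coriolis force deflects motion to the right, so the geostrophic wind blows 90° to the right of the pressure-gradient force (low pressure on the left).
Rotating 090° by 90° clockwise gives 180° — the wind blows toward the south.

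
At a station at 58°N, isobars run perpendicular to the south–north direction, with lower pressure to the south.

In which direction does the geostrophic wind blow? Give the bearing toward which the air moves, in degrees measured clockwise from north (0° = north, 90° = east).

The pressure-gradient force points toward the south (bearing 180°).
Geostrophic balance: in the Northern Hemisphere the Coriolis force deflects motion to the right, so the geostrophic wind blows 90° to the right of the pressure-gradient force (low pressure on the left).
Rotating 180° by 90° clockwise gives 270° — the wind blows toward the west.

270°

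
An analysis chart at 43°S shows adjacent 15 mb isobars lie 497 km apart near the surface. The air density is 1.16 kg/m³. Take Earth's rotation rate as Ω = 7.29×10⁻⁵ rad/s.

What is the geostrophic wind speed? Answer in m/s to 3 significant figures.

Coriolis parameter at 43°S:
f = 2Ω sin φ = 2 × 7.29×10⁻⁵ × sin 43° = 9.94×10⁻⁵ s⁻¹
Pressure gradient: |∂P/∂n| = 1500 Pa / 497000 m = 3.02×10⁻³ Pa/m
Geostrophic balance (pressure-gradient force = Coriolis force):
V_g = (1/(fρ)) |∂P/∂n| = 3.02×10⁻³ / (9.94×10⁻⁵ × 1.16) = 26.2 m/s

26.2 m/s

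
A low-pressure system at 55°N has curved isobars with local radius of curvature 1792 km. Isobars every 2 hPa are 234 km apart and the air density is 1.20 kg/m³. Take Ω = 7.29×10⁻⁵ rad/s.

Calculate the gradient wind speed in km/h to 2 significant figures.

21 km/h

Coriolis parameter at 55°N:
f = 2Ω sin φ = 2 × 7.29×10⁻⁵ × sin 55° = 1.19×10⁻⁴ s⁻¹
Pressure gradient: |∂P/∂n| = 200 Pa / 234000 m = 8.55×10⁻⁴ Pa/m
Geostrophic speed: V_g = |∂P/∂n|/(fρ) = 8.55×10⁻⁴/(1.19×10⁻⁴ × 1.20) = 5.96 m/s
Around a low, centrifugal force acts outward with Coriolis, so pressure-gradient force balances both:
(1/ρ)|∂P/∂n| = fV + V²/R  →  V² + fR·V − fR·V_g = 0
With fR = 1.19×10⁻⁴ × 1792×10³ m = 214 m/s:
V = [−fR + √((fR)² + 4 fR V_g)]/2 = [−214 + √(214² + 4×214×5.96)]/2 = 5.81 m/s
Subgeostrophic (V < V_g = 5.96 m/s), as expected around a low.
Converting: 5.81 m/s × 3.6 = 21 km/h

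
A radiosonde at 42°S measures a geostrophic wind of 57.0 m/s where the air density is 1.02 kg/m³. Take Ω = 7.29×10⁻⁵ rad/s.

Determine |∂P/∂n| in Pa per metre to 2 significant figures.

Coriolis parameter at 42°S:
f = 2Ω sin φ = 2 × 7.29×10⁻⁵ × sin 42° = 9.76×10⁻⁵ s⁻¹
Geostrophic balance rearranged: |∂P/∂n| = f ρ V_g
|∂P/∂n| = 9.76×10⁻⁵ × 1.02 × 57.0 = 5.67×10⁻³ Pa/m

5.7×10⁻³ Pa/m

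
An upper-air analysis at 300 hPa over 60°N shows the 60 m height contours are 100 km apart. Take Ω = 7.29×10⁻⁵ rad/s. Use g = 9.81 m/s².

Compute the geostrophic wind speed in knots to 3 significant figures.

Coriolis parameter at 60°N:
f = 2Ω sin φ = 2 × 7.29×10⁻⁵ × sin 60° = 1.26×10⁻⁴ s⁻¹
Height gradient: |∂Z/∂n| = 60 m / 100000 m = 6.00×10⁻⁴
On a pressure surface, geostrophic balance gives V_g = (g/f)|∂Z/∂n|:
V_g = 9.81 × 6.00×10⁻⁴ / 1.26×10⁻⁴ = 46.6 m/s
Converting: 46.6 m/s × 1.944 = 90.6 knots

90.6 knots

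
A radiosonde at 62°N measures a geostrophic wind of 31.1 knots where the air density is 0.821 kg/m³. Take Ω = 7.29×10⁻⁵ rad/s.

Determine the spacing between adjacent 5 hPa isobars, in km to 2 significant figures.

Coriolis parameter at 62°N:
f = 2Ω sin φ = 2 × 7.29×10⁻⁵ × sin 62° = 1.29×10⁻⁴ s⁻¹
Wind speed in SI: 31.1 knots = 16.0 m/s
Geostrophic balance rearranged: |∂P/∂n| = f ρ V_g
|∂P/∂n| = 1.29×10⁻⁴ × 0.821 × 16.0 = 1.69×10⁻³ Pa/m
Isobar spacing: Δn = ΔP/|∂P/∂n| = 500 Pa / 1.69×10⁻³ Pa/m = 295689 m ≈ 300 km

300 km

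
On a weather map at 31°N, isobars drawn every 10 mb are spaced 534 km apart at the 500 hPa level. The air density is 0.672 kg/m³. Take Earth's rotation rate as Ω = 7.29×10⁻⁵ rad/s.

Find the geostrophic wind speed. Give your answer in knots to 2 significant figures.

Coriolis parameter at 31°N:
f = 2Ω sin φ = 2 × 7.29×10⁻⁵ × sin 31° = 7.51×10⁻⁵ s⁻¹
Pressure gradient: |∂P/∂n| = 1000 Pa / 534000 m = 1.87×10⁻³ Pa/m
Geostrophic balance (pressure-gradient force = Coriolis force):
V_g = (1/(fρ)) |∂P/∂n| = 1.87×10⁻³ / (7.51×10⁻⁵ × 0.672) = 37.1 m/s
Converting: 37.1 m/s × 1.944 = 72 knots

72 knots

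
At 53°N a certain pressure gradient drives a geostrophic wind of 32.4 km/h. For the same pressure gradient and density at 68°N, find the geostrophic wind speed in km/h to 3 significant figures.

27.9 km/h

With the same pressure gradient and density, V_g ∝ 1/f ∝ 1/sin φ.
V₂ = V₁ · sin φ₁ / sin φ₂ = 32.4 × sin 53° / sin 68°
V₂ = 32.4 × 0.7986/0.9272 = 27.9 km/h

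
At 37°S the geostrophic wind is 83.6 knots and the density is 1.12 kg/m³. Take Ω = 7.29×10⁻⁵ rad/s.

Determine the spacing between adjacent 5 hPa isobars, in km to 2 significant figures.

120 km

Coriolis parameter at 37°S:
f = 2Ω sin φ = 2 × 7.29×10⁻⁵ × sin 37° = 8.77×10⁻⁵ s⁻¹
Wind speed in SI: 83.6 knots = 43.0 m/s
Geostrophic balance rearranged: |∂P/∂n| = f ρ V_g
|∂P/∂n| = 8.77×10⁻⁵ × 1.12 × 43.0 = 4.23×10⁻³ Pa/m
Isobar spacing: Δn = ΔP/|∂P/∂n| = 500 Pa / 4.23×10⁻³ Pa/m = 118301 m ≈ 120 km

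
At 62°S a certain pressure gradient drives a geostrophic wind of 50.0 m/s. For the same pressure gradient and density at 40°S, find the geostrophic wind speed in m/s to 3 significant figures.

68.7 m/s

With the same pressure gradient and density, V_g ∝ 1/f ∝ 1/sin φ.
V₂ = V₁ · sin φ₁ / sin φ₂ = 50.0 × sin 62° / sin 40°
V₂ = 50.0 × 0.8829/0.6428 = 68.7 m/s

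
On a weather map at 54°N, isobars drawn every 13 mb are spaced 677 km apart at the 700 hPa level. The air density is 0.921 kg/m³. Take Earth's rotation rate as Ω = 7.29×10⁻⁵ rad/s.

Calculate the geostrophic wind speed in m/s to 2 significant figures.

Coriolis parameter at 54°N:
f = 2Ω sin φ = 2 × 7.29×10⁻⁵ × sin 54° = 1.18×10⁻⁴ s⁻¹
Pressure gradient: |∂P/∂n| = 1300 Pa / 677000 m = 1.92×10⁻³ Pa/m
Geostrophic balance (pressure-gradient force = Coriolis force):
V_g = (1/(fρ)) |∂P/∂n| = 1.92×10⁻³ / (1.18×10⁻⁴ × 0.921) = 17.7 m/s

18 m/s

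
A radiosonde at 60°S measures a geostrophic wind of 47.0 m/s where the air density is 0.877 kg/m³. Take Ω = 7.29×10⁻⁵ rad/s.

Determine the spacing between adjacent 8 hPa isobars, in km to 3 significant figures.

Coriolis parameter at 60°S:
f = 2Ω sin φ = 2 × 7.29×10⁻⁵ × sin 60° = 1.26×10⁻⁴ s⁻¹
Geostrophic balance rearranged: |∂P/∂n| = f ρ V_g
|∂P/∂n| = 1.26×10⁻⁴ × 0.877 × 47.0 = 5.20×10⁻³ Pa/m
Isobar spacing: Δn = ΔP/|∂P/∂n| = 800 Pa / 5.20×10⁻³ Pa/m = 153711 m ≈ 154 km

154 km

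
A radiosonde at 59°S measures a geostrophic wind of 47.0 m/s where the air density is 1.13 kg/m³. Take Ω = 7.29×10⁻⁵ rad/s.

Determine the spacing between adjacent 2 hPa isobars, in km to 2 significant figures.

Coriolis parameter at 59°S:
f = 2Ω sin φ = 2 × 7.29×10⁻⁵ × sin 59° = 1.25×10⁻⁴ s⁻¹
Geostrophic balance rearranged: |∂P/∂n| = f ρ V_g
|∂P/∂n| = 1.25×10⁻⁴ × 1.13 × 47.0 = 6.64×10⁻³ Pa/m
Isobar spacing: Δn = ΔP/|∂P/∂n| = 200 Pa / 6.64×10⁻³ Pa/m = 30132 m ≈ 30 km

30 km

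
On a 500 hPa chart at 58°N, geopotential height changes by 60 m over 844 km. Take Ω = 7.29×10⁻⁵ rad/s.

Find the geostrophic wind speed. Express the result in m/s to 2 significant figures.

Coriolis parameter at 58°N:
f = 2Ω sin φ = 2 × 7.29×10⁻⁵ × sin 58° = 1.24×10⁻⁴ s⁻¹
Height gradient: |∂Z/∂n| = 60 m / 844000 m = 7.11×10⁻⁵
On a pressure surface, geostrophic balance gives V_g = (g/f)|∂Z/∂n|:
V_g = 9.81 × 7.11×10⁻⁵ / 1.24×10⁻⁴ = 5.64 m/s

5.6 m/s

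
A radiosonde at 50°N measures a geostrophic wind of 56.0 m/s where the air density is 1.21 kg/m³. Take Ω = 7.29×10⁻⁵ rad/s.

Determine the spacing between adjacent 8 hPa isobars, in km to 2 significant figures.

Coriolis parameter at 50°N:
f = 2Ω sin φ = 2 × 7.29×10⁻⁵ × sin 50° = 1.12×10⁻⁴ s⁻¹
Geostrophic balance rearranged: |∂P/∂n| = f ρ V_g
|∂P/∂n| = 1.12×10⁻⁴ × 1.21 × 56.0 = 7.57×10⁻³ Pa/m
Isobar spacing: Δn = ΔP/|∂P/∂n| = 800 Pa / 7.57×10⁻³ Pa/m = 105707 m ≈ 110 km

110 km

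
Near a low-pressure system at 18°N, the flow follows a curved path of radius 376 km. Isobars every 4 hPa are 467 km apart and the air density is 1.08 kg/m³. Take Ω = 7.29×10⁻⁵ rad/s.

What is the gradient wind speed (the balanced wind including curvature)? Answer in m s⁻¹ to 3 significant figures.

Coriolis parameter at 18°N:
f = 2Ω sin φ = 2 × 7.29×10⁻⁵ × sin 18° = 4.51×10⁻⁵ s⁻¹
Pressure gradient: |∂P/∂n| = 400 Pa / 467000 m = 8.57×10⁻⁴ Pa/m
Geostrophic speed: V_g = |∂P/∂n|/(fρ) = 8.57×10⁻⁴/(4.51×10⁻⁵ × 1.08) = 17.6 m/s
Around a low, centrifugal force acts outward with Coriolis, so pressure-gradient force balances both:
(1/ρ)|∂P/∂n| = fV + V²/R  →  V² + fR·V − fR·V_g = 0
With fR = 4.51×10⁻⁵ × 376×10³ m = 16.9 m/s:
V = [−fR + √((fR)² + 4 fR V_g)]/2 = [−16.9 + √(16.9² + 4×16.9×17.6)]/2 = 10.8 m/s
Subgeostrophic (V < V_g = 17.6 m/s), as expected around a low.

10.8 m s⁻¹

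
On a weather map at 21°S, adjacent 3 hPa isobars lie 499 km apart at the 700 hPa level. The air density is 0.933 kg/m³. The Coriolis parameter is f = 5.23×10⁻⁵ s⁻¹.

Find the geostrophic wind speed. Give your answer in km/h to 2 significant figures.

44 km/h

Pressure gradient: |∂P/∂n| = 300 Pa / 499000 m = 6.01×10⁻⁴ Pa/m
Geostrophic balance (pressure-gradient force = Coriolis force):
V_g = (1/(fρ)) |∂P/∂n| = 6.01×10⁻⁴ / (5.23×10⁻⁵ × 0.933) = 12.3 m/s
Converting: 12.3 m/s × 3.6 = 44 km/h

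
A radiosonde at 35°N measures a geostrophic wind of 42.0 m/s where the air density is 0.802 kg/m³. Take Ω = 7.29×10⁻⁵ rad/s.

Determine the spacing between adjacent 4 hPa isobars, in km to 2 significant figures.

Coriolis parameter at 35°N:
f = 2Ω sin φ = 2 × 7.29×10⁻⁵ × sin 35° = 8.36×10⁻⁵ s⁻¹
Geostrophic balance rearranged: |∂P/∂n| = f ρ V_g
|∂P/∂n| = 8.36×10⁻⁵ × 0.802 × 42.0 = 2.82×10⁻³ Pa/m
Isobar spacing: Δn = ΔP/|∂P/∂n| = 400 Pa / 2.82×10⁻³ Pa/m = 142000 m ≈ 140 km

140 km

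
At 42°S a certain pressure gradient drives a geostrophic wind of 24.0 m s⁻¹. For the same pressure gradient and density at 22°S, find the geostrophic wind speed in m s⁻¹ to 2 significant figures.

43 m s⁻¹

With the same pressure gradient and density, V_g ∝ 1/f ∝ 1/sin φ.
V₂ = V₁ · sin φ₁ / sin φ₂ = 24.0 × sin 42° / sin 22°
V₂ = 24.0 × 0.6691/0.3746 = 43 m s⁻¹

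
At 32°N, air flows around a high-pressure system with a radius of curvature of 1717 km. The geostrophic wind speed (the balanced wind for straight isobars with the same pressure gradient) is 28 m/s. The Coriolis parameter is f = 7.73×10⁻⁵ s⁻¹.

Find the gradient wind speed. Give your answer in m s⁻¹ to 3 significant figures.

40.1 m s⁻¹

Around a high, pressure-gradient force acts outward with centrifugal, so Coriolis balances both:
fV = (1/ρ)|∂P/∂n| + V²/R  →  V² − fR·V + fR·V_g = 0
With fR = 7.73×10⁻⁵ × 1717×10³ m = 133 m/s:
V = [fR − √((fR)² − 4 fR V_g)]/2 = [133 − √(133² − 4×133×28)]/2 = 40.1 m/s
Supergeostrophic (V > V_g = 28 m/s), as expected around a high.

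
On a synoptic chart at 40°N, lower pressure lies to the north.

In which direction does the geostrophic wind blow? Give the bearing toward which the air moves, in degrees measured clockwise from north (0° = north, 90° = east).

The pressure-gradient force points toward the north (bearing 000°).
Geostrophic balance: in the Northern Hemisphere the Coriolis force deflects motion to the right, so the geostrophic wind blows 90° to the right of the pressure-gradient force (low pressure on the left).
Rotating 000° by 90° clockwise gives 090° — the wind blows toward the east.

090°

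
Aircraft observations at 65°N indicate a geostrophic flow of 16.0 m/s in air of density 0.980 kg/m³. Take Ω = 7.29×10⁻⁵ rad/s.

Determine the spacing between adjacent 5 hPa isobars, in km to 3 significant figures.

241 km

Coriolis parameter at 65°N:
f = 2Ω sin φ = 2 × 7.29×10⁻⁵ × sin 65° = 1.32×10⁻⁴ s⁻¹
Geostrophic balance rearranged: |∂P/∂n| = f ρ V_g
|∂P/∂n| = 1.32×10⁻⁴ × 0.980 × 16.0 = 2.07×10⁻³ Pa/m
Isobar spacing: Δn = ΔP/|∂P/∂n| = 500 Pa / 2.07×10⁻³ Pa/m = 241319 m ≈ 241 km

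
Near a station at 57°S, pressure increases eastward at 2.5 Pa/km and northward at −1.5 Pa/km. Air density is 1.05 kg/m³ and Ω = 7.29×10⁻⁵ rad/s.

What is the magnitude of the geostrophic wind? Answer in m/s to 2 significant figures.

Coriolis parameter at 57°S:
f = 2Ω sin φ = 2 × 7.29×10⁻⁵ × sin 57° = 1.22×10⁻⁴ s⁻¹
In the Southern Hemisphere f is negative: f = −1.22×10⁻⁴ s⁻¹.
Component geostrophic relations (x east, y north):
u_g = −(1/(fρ)) ∂P/∂y,  v_g = (1/(fρ)) ∂P/∂x
u_g = −(−1.5×10⁻³)/(−1.22×10⁻⁴ × 1.05) = −11.7 m/s;  v_g = (2.5×10⁻³)/(−1.22×10⁻⁴ × 1.05) = −19.5 m/s
|V_g| = √(u_g² + v_g²) = 22.7 m/s

23 m/s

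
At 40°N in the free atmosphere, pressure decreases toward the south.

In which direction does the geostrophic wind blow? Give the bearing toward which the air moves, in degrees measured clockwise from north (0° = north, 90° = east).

The pressure-gradient force points toward the south (bearing 180°).
Geostrophic balance: in the Northern Hemisphere the Coriolis force deflects motion to the right, so the geostrophic wind blows 90° to the right of the pressure-gradient force (low pressure on the left).
Rotating 180° by 90° clockwise gives 270° — the wind blows toward the west.

270°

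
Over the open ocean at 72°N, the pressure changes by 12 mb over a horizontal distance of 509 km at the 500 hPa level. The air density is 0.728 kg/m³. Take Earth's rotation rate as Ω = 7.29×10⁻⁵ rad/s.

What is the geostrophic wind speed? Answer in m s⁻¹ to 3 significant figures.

Coriolis parameter at 72°N:
f = 2Ω sin φ = 2 × 7.29×10⁻⁵ × sin 72° = 1.39×10⁻⁴ s⁻¹
Pressure gradient: |∂P/∂n| = 1200 Pa / 509000 m = 2.36×10⁻³ Pa/m
Geostrophic balance (pressure-gradient force = Coriolis force):
V_g = (1/(fρ)) |∂P/∂n| = 2.36×10⁻³ / (1.39×10⁻⁴ × 0.728) = 23.4 m/s

23.4 m s⁻¹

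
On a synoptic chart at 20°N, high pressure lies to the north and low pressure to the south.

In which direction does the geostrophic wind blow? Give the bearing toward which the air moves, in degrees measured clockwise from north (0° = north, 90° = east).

The pressure-gradient force points toward the south (bearing 180°).
Geostrophic balance: in the Northern Hemisphere the Coriolis force deflects motion to the right, so the geostrophic wind blows 90° to the right of the pressure-gradient force (low pressure on the left).
Rotating 180° by 90° clockwise gives 270° — the wind blows toward the west.

270°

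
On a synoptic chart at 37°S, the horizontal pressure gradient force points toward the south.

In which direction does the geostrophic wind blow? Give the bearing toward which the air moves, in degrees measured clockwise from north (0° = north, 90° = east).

090°

The pressure-gradient force points toward the south (bearing 180°).
Geostrophic balance: in the Southern Hemisphere the Coriolis force deflects motion to the left, so the geostrophic wind blows 90° to the left of the pressure-gradient force (low pressure on the right).
Rotating 180° by 90° counterclockwise gives 090° — the wind blows toward the east.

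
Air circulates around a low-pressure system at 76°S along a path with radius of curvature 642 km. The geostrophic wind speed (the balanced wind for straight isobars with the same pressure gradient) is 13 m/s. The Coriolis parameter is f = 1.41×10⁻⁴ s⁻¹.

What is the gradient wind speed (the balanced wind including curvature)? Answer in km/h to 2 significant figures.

42 km/h

Around a low, centrifugal force acts outward with Coriolis, so pressure-gradient force balances both:
(1/ρ)|∂P/∂n| = fV + V²/R  →  V² + fR·V − fR·V_g = 0
With fR = 1.41×10⁻⁴ × 642×10³ m = 90.5 m/s:
V = [−fR + √((fR)² + 4 fR V_g)]/2 = [−90.5 + √(90.5² + 4×90.5×13)]/2 = 11.5 m/s
Subgeostrophic (V < V_g = 13 m/s), as expected around a low.
Converting: 11.5 m/s × 3.6 = 42 km/h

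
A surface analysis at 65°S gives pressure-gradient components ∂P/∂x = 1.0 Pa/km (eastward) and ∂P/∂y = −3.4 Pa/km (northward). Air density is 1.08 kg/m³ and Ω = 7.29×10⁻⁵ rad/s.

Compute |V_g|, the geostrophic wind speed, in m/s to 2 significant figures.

Coriolis parameter at 65°S:
f = 2Ω sin φ = 2 × 7.29×10⁻⁵ × sin 65° = 1.32×10⁻⁴ s⁻¹
In the Southern Hemisphere f is negative: f = −1.32×10⁻⁴ s⁻¹.
Component geostrophic relations (x east, y north):
u_g = −(1/(fρ)) ∂P/∂y,  v_g = (1/(fρ)) ∂P/∂x
u_g = −(−3.4×10⁻³)/(−1.32×10⁻⁴ × 1.08) = −23.8 m/s;  v_g = (1.0×10⁻³)/(−1.32×10⁻⁴ × 1.08) = −7.01 m/s
|V_g| = √(u_g² + v_g²) = 24.8 m/s

25 m/s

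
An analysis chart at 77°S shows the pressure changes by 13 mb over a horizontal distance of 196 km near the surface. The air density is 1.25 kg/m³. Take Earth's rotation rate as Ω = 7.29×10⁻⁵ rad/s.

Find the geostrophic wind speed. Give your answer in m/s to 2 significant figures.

Coriolis parameter at 77°S:
f = 2Ω sin φ = 2 × 7.29×10⁻⁵ × sin 77° = 1.42×10⁻⁴ s⁻¹
Pressure gradient: |∂P/∂n| = 1300 Pa / 196000 m = 6.63×10⁻³ Pa/m
Geostrophic balance (pressure-gradient force = Coriolis force):
V_g = (1/(fρ)) |∂P/∂n| = 6.63×10⁻³ / (1.42×10⁻⁴ × 1.25) = 37.4 m/s

37 m/s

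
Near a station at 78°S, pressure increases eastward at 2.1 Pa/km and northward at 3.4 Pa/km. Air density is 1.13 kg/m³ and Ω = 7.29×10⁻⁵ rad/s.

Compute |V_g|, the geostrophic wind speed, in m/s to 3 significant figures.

24.8 m/s

Coriolis parameter at 78°S:
f = 2Ω sin φ = 2 × 7.29×10⁻⁵ × sin 78° = 1.43×10⁻⁴ s⁻¹
In the Southern Hemisphere f is negative: f = −1.43×10⁻⁴ s⁻¹.
Component geostrophic relations (x east, y north):
u_g = −(1/(fρ)) ∂P/∂y,  v_g = (1/(fρ)) ∂P/∂x
u_g = −(3.4×10⁻³)/(−1.43×10⁻⁴ × 1.13) = 21.1 m/s;  v_g = (2.1×10⁻³)/(−1.43×10⁻⁴ × 1.13) = −13.0 m/s
|V_g| = √(u_g² + v_g²) = 24.8 m/s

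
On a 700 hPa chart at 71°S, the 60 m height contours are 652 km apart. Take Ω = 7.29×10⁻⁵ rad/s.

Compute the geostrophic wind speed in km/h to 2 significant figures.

Coriolis parameter at 71°S:
f = 2Ω sin φ = 2 × 7.29×10⁻⁵ × sin 71° = 1.38×10⁻⁴ s⁻¹
Height gradient: |∂Z/∂n| = 60 m / 652000 m = 9.20×10⁻⁵
On a pressure surface, geostrophic balance gives V_g = (g/f)|∂Z/∂n|:
V_g = 9.81 × 9.20×10⁻⁵ / 1.38×10⁻⁴ = 6.55 m/s
Converting: 6.55 m/s × 3.6 = 24 km/h

24 km/h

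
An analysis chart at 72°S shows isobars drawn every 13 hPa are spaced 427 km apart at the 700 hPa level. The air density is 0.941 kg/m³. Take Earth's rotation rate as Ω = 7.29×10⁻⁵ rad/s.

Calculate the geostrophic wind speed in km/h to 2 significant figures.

84 km/h

Coriolis parameter at 72°S:
f = 2Ω sin φ = 2 × 7.29×10⁻⁵ × sin 72° = 1.39×10⁻⁴ s⁻¹
Pressure gradient: |∂P/∂n| = 1300 Pa / 427000 m = 3.04×10⁻³ Pa/m
Geostrophic balance (pressure-gradient force = Coriolis force):
V_g = (1/(fρ)) |∂P/∂n| = 3.04×10⁻³ / (1.39×10⁻⁴ × 0.941) = 23.3 m/s
Converting: 23.3 m/s × 3.6 = 84 km/h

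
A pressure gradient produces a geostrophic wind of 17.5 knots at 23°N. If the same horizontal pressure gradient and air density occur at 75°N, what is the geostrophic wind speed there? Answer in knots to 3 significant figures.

7.08 knots

With the same pressure gradient and density, V_g ∝ 1/f ∝ 1/sin φ.
V₂ = V₁ · sin φ₁ / sin φ₂ = 17.5 × sin 23° / sin 75°
V₂ = 17.5 × 0.3907/0.9659 = 7.08 knots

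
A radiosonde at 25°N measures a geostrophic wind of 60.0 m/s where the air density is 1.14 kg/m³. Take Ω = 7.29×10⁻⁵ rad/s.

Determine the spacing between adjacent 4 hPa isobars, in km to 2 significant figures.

Coriolis parameter at 25°N:
f = 2Ω sin φ = 2 × 7.29×10⁻⁵ × sin 25° = 6.16×10⁻⁵ s⁻¹
Geostrophic balance rearranged: |∂P/∂n| = f ρ V_g
|∂P/∂n| = 6.16×10⁻⁵ × 1.14 × 60.0 = 4.21×10⁻³ Pa/m
Isobar spacing: Δn = ΔP/|∂P/∂n| = 400 Pa / 4.21×10⁻³ Pa/m = 94907 m ≈ 95 km

95 km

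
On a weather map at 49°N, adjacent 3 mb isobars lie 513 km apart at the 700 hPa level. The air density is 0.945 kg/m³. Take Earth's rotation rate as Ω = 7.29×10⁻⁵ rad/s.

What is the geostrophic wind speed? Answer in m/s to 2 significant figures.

Coriolis parameter at 49°N:
f = 2Ω sin φ = 2 × 7.29×10⁻⁵ × sin 49° = 1.10×10⁻⁴ s⁻¹
Pressure gradient: |∂P/∂n| = 300 Pa / 513000 m = 5.85×10⁻⁴ Pa/m
Geostrophic balance (pressure-gradient force = Coriolis force):
V_g = (1/(fρ)) |∂P/∂n| = 5.85×10⁻⁴ / (1.10×10⁻⁴ × 0.945) = 5.62 m/s

5.6 m/s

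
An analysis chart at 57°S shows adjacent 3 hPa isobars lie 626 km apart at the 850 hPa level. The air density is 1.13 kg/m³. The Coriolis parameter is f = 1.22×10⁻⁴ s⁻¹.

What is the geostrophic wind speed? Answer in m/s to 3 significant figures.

3.48 m/s

Pressure gradient: |∂P/∂n| = 300 Pa / 626000 m = 4.79×10⁻⁴ Pa/m
Geostrophic balance (pressure-gradient force = Coriolis force):
V_g = (1/(fρ)) |∂P/∂n| = 4.79×10⁻⁴ / (1.22×10⁻⁴ × 1.13) = 3.48 m/s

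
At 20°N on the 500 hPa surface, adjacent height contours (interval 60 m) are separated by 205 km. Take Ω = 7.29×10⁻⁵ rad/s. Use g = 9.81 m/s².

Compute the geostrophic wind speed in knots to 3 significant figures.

112 knots

Coriolis parameter at 20°N:
f = 2Ω sin φ = 2 × 7.29×10⁻⁵ × sin 20° = 4.99×10⁻⁵ s⁻¹
Height gradient: |∂Z/∂n| = 60 m / 205000 m = 2.93×10⁻⁴
On a pressure surface, geostrophic balance gives V_g = (g/f)|∂Z/∂n|:
V_g = 9.81 × 2.93×10⁻⁴ / 4.99×10⁻⁵ = 57.6 m/s
Converting: 57.6 m/s × 1.944 = 112 knots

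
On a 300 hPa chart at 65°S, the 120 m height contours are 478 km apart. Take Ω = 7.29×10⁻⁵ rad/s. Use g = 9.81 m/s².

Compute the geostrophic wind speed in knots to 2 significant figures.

Coriolis parameter at 65°S:
f = 2Ω sin φ = 2 × 7.29×10⁻⁵ × sin 65° = 1.32×10⁻⁴ s⁻¹
Height gradient: |∂Z/∂n| = 120 m / 478000 m = 2.51×10⁻⁴
On a pressure surface, geostrophic balance gives V_g = (g/f)|∂Z/∂n|:
V_g = 9.81 × 2.51×10⁻⁴ / 1.32×10⁻⁴ = 18.6 m/s
Converting: 18.6 m/s × 1.944 = 36 knots

36 knots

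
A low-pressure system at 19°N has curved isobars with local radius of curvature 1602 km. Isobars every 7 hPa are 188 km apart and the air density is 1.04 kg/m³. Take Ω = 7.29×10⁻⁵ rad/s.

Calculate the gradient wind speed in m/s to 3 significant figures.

46.7 m/s

Coriolis parameter at 19°N:
f = 2Ω sin φ = 2 × 7.29×10⁻⁵ × sin 19° = 4.75×10⁻⁵ s⁻¹
Pressure gradient: |∂P/∂n| = 700 Pa / 188000 m = 3.72×10⁻³ Pa/m
Geostrophic speed: V_g = |∂P/∂n|/(fρ) = 3.72×10⁻³/(4.75×10⁻⁵ × 1.04) = 75.4 m/s
Around a low, centrifugal force acts outward with Coriolis, so pressure-gradient force balances both:
(1/ρ)|∂P/∂n| = fV + V²/R  →  V² + fR·V − fR·V_g = 0
With fR = 4.75×10⁻⁵ × 1602×10³ m = 76.0 m/s:
V = [−fR + √((fR)² + 4 fR V_g)]/2 = [−76.0 + √(76.0² + 4×76.0×75.4)]/2 = 46.7 m/s
Subgeostrophic (V < V_g = 75.4 m/s), as expected around a low.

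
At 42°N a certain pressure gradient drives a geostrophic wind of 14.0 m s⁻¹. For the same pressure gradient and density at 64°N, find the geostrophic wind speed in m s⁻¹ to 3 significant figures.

With the same pressure gradient and density, V_g ∝ 1/f ∝ 1/sin φ.
V₂ = V₁ · sin φ₁ / sin φ₂ = 14.0 × sin 42° / sin 64°
V₂ = 14.0 × 0.6691/0.8988 = 10.4 m s⁻¹

10.4 m s⁻¹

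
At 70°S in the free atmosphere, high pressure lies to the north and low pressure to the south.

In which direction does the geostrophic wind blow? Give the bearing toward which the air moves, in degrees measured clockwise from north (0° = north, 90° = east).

090°

The pressure-gradient force points toward the south (bearing 180°).
Geostrophic balance: in the Southern Hemisphere the Coriolis force deflects motion to the left, so the geostrophic wind blows 90° to the left of the pressure-gradient force (low pressure on the right).
Rotating 180° by 90° counterclockwise gives 090° — the wind blows toward the east.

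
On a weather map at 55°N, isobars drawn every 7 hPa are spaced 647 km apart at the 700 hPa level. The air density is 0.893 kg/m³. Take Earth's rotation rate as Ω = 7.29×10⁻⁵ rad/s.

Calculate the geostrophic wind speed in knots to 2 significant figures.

Coriolis parameter at 55°N:
f = 2Ω sin φ = 2 × 7.29×10⁻⁵ × sin 55° = 1.19×10⁻⁴ s⁻¹
Pressure gradient: |∂P/∂n| = 700 Pa / 647000 m = 1.08×10⁻³ Pa/m
Geostrophic balance (pressure-gradient force = Coriolis force):
V_g = (1/(fρ)) |∂P/∂n| = 1.08×10⁻³ / (1.19×10⁻⁴ × 0.893) = 10.1 m/s
Converting: 10.1 m/s × 1.944 = 20 knots

20 knots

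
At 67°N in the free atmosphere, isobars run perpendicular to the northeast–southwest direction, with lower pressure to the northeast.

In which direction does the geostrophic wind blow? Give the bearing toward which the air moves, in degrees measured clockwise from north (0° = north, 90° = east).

135°

The pressure-gradient force points toward the northeast (bearing 045°).
Geostrophic balance: in the Northern Hemisphere the Coriolis force deflects motion to the right, so the geostrophic wind blows 90° to the right of the pressure-gradient force (low pressure on the left).
Rotating 045° by 90° clockwise gives 135° — the wind blows toward the southeast.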